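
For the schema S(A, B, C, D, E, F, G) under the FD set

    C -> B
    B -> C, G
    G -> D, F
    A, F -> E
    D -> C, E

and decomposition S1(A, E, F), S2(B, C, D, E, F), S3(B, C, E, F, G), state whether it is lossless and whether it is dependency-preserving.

Lossless test (chase): Rows 2 and 3 agree on B; apply B→C, G and equate their C, G entries. Rows 2 and 3 agree on G; apply G→D, F and equate their D, F entries. No row becomes fully distinguished — the join is lossy.
Dependency preservation: G → D, F is not contained in any single fragment, but the restricted closure of its left-hand side across the fragments still reaches the right-hand side; the remaining FDs each lie inside some fragment. All dependencies are preserved.

lossy but dependency-preserving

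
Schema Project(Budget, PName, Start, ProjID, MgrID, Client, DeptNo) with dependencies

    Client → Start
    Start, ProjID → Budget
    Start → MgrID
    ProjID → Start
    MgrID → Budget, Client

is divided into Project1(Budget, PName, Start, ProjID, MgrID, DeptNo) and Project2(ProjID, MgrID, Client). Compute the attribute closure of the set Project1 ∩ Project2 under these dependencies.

Project1 ∩ Project2 = {ProjID, MgrID}.
ProjID → Start applies, adding Start
MgrID → Budget, Client applies, adding Budget, Client
Closure: {Budget, Start, ProjID, MgrID, Client}.

Budget, Start, ProjID, MgrID, Client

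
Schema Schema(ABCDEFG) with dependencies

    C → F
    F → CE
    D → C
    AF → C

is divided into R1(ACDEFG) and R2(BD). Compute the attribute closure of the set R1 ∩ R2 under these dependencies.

CDEF

R1 ∩ R2 = {D}.
D → C applies, adding C
C → F applies, adding F
F → CE applies, adding E
Closure: {CDEF}.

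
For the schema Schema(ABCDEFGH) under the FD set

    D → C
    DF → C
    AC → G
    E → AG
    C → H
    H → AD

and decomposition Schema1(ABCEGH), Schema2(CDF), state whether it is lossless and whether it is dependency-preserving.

lossy but dependency-preserving

Lossless test: (C)⁺ = {ACDGH}, which is a superkey of neither fragment — lossy.
Dependency preservation: H → AD is not contained in any single fragment, but the restricted closure of its left-hand side across the fragments still reaches the right-hand side; the remaining FDs each lie inside some fragment. All dependencies are preserved.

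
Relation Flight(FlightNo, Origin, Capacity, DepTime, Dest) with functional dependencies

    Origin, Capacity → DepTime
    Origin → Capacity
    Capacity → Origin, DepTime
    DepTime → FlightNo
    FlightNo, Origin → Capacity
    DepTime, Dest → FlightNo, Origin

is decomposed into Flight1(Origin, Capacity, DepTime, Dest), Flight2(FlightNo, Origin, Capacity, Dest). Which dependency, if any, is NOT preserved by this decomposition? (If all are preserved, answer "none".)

Check DepTime → FlightNo: no single fragment contains all of {FlightNo, DepTime}, and the restricted closure of {DepTime} across the fragments never reaches {FlightNo}.
Origin, Capacity → DepTime is preserved.
Origin → Capacity is preserved.
Capacity → Origin, DepTime is preserved.
FlightNo, Origin → Capacity is preserved.
DepTime, Dest → FlightNo, Origin is preserved.

DepTime → FlightNo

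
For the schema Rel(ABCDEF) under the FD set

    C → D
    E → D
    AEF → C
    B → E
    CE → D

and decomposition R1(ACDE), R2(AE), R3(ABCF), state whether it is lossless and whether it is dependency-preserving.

lossy and not dependency-preserving

Lossless test (chase): Rows 1 and 3 agree on C; apply C→D and equate their D entries. Rows 1 and 2 agree on E; apply E→D and equate their D entries. No row becomes fully distinguished — the join is lossy.
Dependency preservation: the restricted closure of {AEF} across the fragments never reaches {C}, so AEF → C cannot be enforced without a join — not preserved.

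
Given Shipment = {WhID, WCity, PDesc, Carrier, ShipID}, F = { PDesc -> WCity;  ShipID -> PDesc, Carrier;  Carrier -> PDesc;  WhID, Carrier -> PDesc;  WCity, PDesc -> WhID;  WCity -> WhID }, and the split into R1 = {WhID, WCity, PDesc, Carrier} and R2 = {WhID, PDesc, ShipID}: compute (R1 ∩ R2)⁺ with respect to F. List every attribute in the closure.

R1 ∩ R2 = {WhID, PDesc}.
PDesc → WCity applies, adding WCity
Closure: {WhID, WCity, PDesc}.

WhID, WCity, PDesc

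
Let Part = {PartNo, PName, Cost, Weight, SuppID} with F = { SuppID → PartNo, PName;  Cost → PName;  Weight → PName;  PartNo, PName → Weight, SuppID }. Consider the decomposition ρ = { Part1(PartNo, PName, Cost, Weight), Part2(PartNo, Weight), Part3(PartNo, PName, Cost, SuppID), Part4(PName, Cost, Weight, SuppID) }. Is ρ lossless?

Chase test. Columns are PartNo, PName, Cost, Weight, SuppID; row i has aⱼ where attribute j ∈ Parti, else bᵢⱼ.
Initial tableau (one row per fragment):
  row 1: a1 a2 a3 a4 b15
  row 2: a1 b22 b23 a4 b25
  row 3: a1 a2 a3 b34 a5
  row 4: b41 a2 a3 a4 a5
Rows 3 and 4 agree on SuppID; apply SuppID→PartNo, PName and equate their PartNo, PName entries.
Rows 1 and 2 agree on Weight; apply Weight→PName and equate their PName entries.
Rows 1 and 2 agree on PartNo, PName; apply PartNo, PName→Weight, SuppID and equate their Weight, SuppID entries.
Rows 1 and 3 agree on PartNo, PName; apply PartNo, PName→Weight, SuppID and equate their Weight, SuppID entries.
Row 1 is now all distinguished symbols — the join is lossless.

Yes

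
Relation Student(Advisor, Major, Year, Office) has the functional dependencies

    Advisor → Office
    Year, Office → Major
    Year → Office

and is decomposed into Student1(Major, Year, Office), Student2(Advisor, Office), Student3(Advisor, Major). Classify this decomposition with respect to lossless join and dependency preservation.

Lossless test (chase): Rows 2 and 3 agree on Advisor; apply Advisor→Office and equate their Office entries. No row becomes fully distinguished — the join is lossy.
Dependency preservation: every FD's attributes lie within a single fragment, so each can be enforced locally — preserved.

lossy but dependency-preserving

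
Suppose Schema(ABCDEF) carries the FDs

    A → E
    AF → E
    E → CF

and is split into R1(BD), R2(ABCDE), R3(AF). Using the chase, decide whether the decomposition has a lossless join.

Yes

Chase test. Columns are ABCDEF; row i has aⱼ where attribute j ∈ Ri, else bᵢⱼ.
Initial tableau (one row per fragment):
  row 1: b11 a2 b13 a4 b15 b16
  row 2: a1 a2 a3 a4 a5 b26
  row 3: a1 b32 b33 b34 b35 a6
Rows 2 and 3 agree on A; apply A→E and equate their E entries.
Rows 2 and 3 agree on E; apply E→CF and equate their CF entries.
Row 2 is now all distinguished symbols — the join is lossless.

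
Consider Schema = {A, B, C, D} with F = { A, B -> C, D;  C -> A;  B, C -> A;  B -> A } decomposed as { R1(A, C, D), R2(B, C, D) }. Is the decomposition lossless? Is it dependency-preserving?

lossless and dependency-preserving

Lossless test: (C, D)⁺ = {A, C, D}, which contains all of one fragment — lossless.
Dependency preservation: A, B → C, D; B, C → A; B → A are not contained in any single fragment, but the restricted closure of each left-hand side across the fragments still reaches the right-hand side; the remaining FDs each lie inside some fragment. All dependencies are preserved.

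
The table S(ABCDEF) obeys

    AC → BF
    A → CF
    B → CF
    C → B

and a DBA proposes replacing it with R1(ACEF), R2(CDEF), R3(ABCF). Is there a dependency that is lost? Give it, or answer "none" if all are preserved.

none

AC → BF lies within R3.
A → CF lies within R1.
B → CF lies within R3.
C → B lies within R3.
Every dependency is enforceable on the fragments, so the decomposition is dependency-preserving.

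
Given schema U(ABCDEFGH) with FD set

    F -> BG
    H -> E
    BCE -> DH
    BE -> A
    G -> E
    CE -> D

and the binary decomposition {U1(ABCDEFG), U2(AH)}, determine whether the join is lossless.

Common attributes: U1 ∩ U2 = {A}.
No dependency enlarges {A}, so (A)⁺ = {A}.
The closure contains neither all of U1 = {ABCDEFG} nor all of U2 = {AH}, so the common attributes are not a superkey of either fragment. The join is lossy.

No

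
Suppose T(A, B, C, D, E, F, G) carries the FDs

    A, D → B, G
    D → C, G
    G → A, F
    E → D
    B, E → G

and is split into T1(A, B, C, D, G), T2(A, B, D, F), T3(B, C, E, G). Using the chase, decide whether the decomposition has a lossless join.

No

Chase test. Columns are A, B, C, D, E, F, G; row i has aⱼ where attribute j ∈ Ti, else bᵢⱼ.
Initial tableau (one row per fragment):
  row 1: a1 a2 a3 a4 b15 b16 a7
  row 2: a1 a2 b23 a4 b25 a6 b27
  row 3: b31 a2 a3 b34 a5 b36 a7
Rows 1 and 2 agree on A, D; apply A, D→B, G and equate their B, G entries.
Rows 1 and 2 agree on D; apply D→C, G and equate their C, G entries.
Rows 1 and 2 agree on G; apply G→A, F and equate their A, F entries.
Rows 1 and 3 agree on G; apply G→A, F and equate their A, F entries.
No row becomes fully distinguished — the join is lossy.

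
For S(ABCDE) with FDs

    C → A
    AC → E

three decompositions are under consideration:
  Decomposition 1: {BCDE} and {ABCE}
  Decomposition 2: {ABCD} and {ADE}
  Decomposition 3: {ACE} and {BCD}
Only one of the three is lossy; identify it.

Decomposition 2

Decomposition 1: common = {BCE}, closure = {ABCE} → lossless.
Decomposition 2: common = {AD}, closure = {AD} → lossy.
Decomposition 3: common = {C}, closure = {ACE} → lossless.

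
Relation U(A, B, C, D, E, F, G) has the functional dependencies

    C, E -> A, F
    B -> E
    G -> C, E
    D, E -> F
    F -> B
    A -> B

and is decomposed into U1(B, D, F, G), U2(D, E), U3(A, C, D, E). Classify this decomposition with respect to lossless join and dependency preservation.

Lossless test (chase): Rows 2 and 3 agree on D, E; apply D, E→F and equate their F entries. Rows 2 and 3 agree on F; apply F→B and equate their B entries. No row becomes fully distinguished — the join is lossy.
Dependency preservation: the restricted closure of {C, E} across the fragments never reaches {A, F}, so C, E → A, F cannot be enforced without a join — not preserved.

lossy and not dependency-preserving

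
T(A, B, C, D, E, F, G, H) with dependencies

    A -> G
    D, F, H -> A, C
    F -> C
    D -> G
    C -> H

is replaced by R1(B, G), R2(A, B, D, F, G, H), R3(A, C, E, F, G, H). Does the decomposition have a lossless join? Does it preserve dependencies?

lossy but dependency-preserving

Lossless test (chase): Rows 2 and 3 agree on F; apply F→C and equate their C entries. No row becomes fully distinguished — the join is lossy.
Dependency preservation: D, F, H → A, C is not contained in any single fragment, but the restricted closure of its left-hand side across the fragments still reaches the right-hand side; the remaining FDs each lie inside some fragment. All dependencies are preserved.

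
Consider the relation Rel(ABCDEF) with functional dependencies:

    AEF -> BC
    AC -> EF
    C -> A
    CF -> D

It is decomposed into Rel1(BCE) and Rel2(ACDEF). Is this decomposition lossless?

Yes

Common attributes: Rel1 ∩ Rel2 = {CE}.
Closure of {CE}: C → A applies, adding A; AC → EF applies, adding F; CF → D applies, adding D; AEF → BC applies, adding B. So (CE)⁺ = {ABCDEF}.
This closure contains every attribute of Rel1, so Rel1 ∩ Rel2 → Rel1. The join is lossless.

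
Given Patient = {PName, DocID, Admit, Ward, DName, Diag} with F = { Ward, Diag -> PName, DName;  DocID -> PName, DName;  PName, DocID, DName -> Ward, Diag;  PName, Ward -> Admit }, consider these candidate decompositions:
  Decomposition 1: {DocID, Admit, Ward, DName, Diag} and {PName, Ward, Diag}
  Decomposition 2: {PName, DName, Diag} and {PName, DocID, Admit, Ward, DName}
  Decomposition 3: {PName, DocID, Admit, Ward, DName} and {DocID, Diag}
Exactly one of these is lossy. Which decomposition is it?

Decomposition 2

Decomposition 1: common = {Ward, Diag}, closure = {PName, Admit, Ward, DName, Diag} → lossless.
Decomposition 2: common = {PName, DName}, closure = {PName, DName} → lossy.
Decomposition 3: common = {DocID}, closure = {PName, DocID, Admit, Ward, DName, Diag} → lossless.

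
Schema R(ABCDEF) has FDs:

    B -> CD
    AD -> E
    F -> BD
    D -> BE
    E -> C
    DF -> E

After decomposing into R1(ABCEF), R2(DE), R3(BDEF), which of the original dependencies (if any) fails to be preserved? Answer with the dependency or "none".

B → CD: restricted closure across fragments reaches CD.
AD → E: restricted closure across fragments reaches E.
F → BD lies within R3.
D → BE lies within R3.
E → C lies within R1.
DF → E lies within R3.
Every dependency is enforceable on the fragments, so the decomposition is dependency-preserving.

none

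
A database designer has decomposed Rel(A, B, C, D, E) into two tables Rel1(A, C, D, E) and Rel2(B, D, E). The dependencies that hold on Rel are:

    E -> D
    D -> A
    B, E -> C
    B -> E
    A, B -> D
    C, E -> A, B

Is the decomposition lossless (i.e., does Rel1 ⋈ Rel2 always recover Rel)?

Common attributes: Rel1 ∩ Rel2 = {D, E}.
Closure of {D, E}: D → A applies, adding A. So (D, E)⁺ = {A, D, E}.
The closure contains neither all of Rel1 = {A, C, D, E} nor all of Rel2 = {B, D, E}, so the common attributes are not a superkey of either fragment. The join is lossy.

No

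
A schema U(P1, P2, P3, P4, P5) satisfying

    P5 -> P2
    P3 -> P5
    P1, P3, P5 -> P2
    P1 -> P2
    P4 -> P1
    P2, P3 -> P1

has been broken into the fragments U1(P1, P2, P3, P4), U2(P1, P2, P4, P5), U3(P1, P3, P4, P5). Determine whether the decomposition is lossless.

Yes

Chase test. Columns are P1, P2, P3, P4, P5; row i has aⱼ where attribute j ∈ Ui, else bᵢⱼ.
Initial tableau (one row per fragment):
  row 1: a1 a2 a3 a4 b15
  row 2: a1 a2 b23 a4 a5
  row 3: a1 b32 a3 a4 a5
Rows 2 and 3 agree on P5; apply P5→P2 and equate their P2 entries.
Rows 1 and 3 agree on P3; apply P3→P5 and equate their P5 entries.
Row 1 is now all distinguished symbols — the join is lossless.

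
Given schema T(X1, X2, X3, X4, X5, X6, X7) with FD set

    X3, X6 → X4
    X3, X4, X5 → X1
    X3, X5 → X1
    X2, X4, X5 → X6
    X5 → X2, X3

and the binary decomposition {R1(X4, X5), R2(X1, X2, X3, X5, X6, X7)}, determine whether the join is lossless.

No

Common attributes: R1 ∩ R2 = {X5}.
Closure of {X5}: X5 → X2, X3 applies, adding X2, X3; X3, X5 → X1 applies, adding X1. So (X5)⁺ = {X1, X2, X3, X5}.
The closure contains neither all of R1 = {X4, X5} nor all of R2 = {X1, X2, X3, X5, X6, X7}, so the common attributes are not a superkey of either fragment. The join is lossy.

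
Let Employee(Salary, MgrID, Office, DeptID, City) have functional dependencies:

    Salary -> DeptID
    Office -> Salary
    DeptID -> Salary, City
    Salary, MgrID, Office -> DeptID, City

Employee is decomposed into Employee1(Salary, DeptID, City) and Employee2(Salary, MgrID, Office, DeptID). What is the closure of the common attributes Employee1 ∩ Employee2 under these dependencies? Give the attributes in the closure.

Employee1 ∩ Employee2 = {Salary, DeptID}.
DeptID → Salary, City applies, adding City
Closure: {Salary, DeptID, City}.

Salary, DeptID, City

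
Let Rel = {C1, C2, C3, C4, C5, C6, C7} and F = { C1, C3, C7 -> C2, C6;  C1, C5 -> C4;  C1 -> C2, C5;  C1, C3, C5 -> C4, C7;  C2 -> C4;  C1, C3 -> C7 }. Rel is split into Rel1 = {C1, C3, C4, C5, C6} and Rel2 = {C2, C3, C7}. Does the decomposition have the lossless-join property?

No

Common attributes: Rel1 ∩ Rel2 = {C3}.
No dependency enlarges {C3}, so (C3)⁺ = {C3}.
The closure contains neither all of Rel1 = {C1, C3, C4, C5, C6} nor all of Rel2 = {C2, C3, C7}, so the common attributes are not a superkey of either fragment. The join is lossy.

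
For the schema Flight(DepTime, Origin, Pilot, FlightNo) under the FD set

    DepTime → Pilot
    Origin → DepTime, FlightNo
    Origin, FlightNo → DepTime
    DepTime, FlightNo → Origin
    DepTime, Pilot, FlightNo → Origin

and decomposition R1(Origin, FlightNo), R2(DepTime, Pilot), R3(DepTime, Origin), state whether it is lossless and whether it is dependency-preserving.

lossless but not dependency-preserving

Lossless test (chase): Rows 2 and 3 agree on DepTime; apply DepTime→Pilot and equate their Pilot entries. Rows 1 and 3 agree on Origin; apply Origin→DepTime, FlightNo and equate their DepTime, FlightNo entries. Rows 1 and 2 agree on DepTime; apply DepTime→Pilot and equate their Pilot entries. Row 1 is now all distinguished symbols — the join is lossless.
Dependency preservation: the restricted closure of {DepTime, FlightNo} across the fragments never reaches {Origin}, so DepTime, FlightNo → Origin cannot be enforced without a join — not preserved.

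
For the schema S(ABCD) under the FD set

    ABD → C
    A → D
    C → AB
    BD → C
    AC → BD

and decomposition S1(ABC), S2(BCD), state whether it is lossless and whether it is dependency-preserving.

lossless but not dependency-preserving

Lossless test: (BC)⁺ = {ABCD}, which contains all of one fragment — lossless.
Dependency preservation: the restricted closure of {A} across the fragments never reaches {D}, so A → D cannot be enforced without a join — not preserved.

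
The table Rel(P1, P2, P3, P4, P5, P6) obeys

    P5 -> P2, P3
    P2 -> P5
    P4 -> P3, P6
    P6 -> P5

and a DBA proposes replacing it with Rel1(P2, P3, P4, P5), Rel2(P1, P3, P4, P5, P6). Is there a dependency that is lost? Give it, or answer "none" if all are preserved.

P5 → P2, P3 lies within Rel1.
P2 → P5 lies within Rel1.
P4 → P3, P6 lies within Rel2.
P6 → P5 lies within Rel2.
Every dependency is enforceable on the fragments, so the decomposition is dependency-preserving.

none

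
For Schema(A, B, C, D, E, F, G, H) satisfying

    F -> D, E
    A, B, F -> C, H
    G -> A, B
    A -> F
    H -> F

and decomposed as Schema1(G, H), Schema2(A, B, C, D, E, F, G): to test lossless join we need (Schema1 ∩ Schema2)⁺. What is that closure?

A, B, C, D, E, F, G, H

Schema1 ∩ Schema2 = {G}.
G → A, B applies, adding A, B
A → F applies, adding F
F → D, E applies, adding D, E
A, B, F → C, H applies, adding C, H
Closure: {A, B, C, D, E, F, G, H}.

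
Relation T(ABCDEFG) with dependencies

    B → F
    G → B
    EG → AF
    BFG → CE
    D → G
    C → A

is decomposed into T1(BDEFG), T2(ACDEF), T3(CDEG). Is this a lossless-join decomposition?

Yes

Chase test. Columns are ABCDEFG; row i has aⱼ where attribute j ∈ Ti, else bᵢⱼ.
Initial tableau (one row per fragment):
  row 1: b11 a2 b13 a4 a5 a6 a7
  row 2: a1 b22 a3 a4 a5 a6 b27
  row 3: b31 b32 a3 a4 a5 b36 a7
Rows 1 and 3 agree on G; apply G→B and equate their B entries.
Rows 1 and 3 agree on EG; apply EG→AF and equate their AF entries.
Rows 1 and 3 agree on BFG; apply BFG→CE and equate their CE entries.
Rows 1 and 2 agree on D; apply D→G and equate their G entries.
Rows 1 and 2 agree on C; apply C→A and equate their A entries.
Rows 1 and 2 agree on G; apply G→B and equate their B entries.
Row 1 is now all distinguished symbols — the join is lossless.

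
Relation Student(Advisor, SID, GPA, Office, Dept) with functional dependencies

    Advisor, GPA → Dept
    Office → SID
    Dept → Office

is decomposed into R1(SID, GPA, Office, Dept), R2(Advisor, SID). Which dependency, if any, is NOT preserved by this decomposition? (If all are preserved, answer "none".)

Check Advisor, GPA → Dept: no single fragment contains all of {Advisor, GPA, Dept}, and the restricted closure of {Advisor, GPA} across the fragments never reaches {Dept}.
Office → SID is preserved.
Dept → Office is preserved.

Advisor, GPA → Dept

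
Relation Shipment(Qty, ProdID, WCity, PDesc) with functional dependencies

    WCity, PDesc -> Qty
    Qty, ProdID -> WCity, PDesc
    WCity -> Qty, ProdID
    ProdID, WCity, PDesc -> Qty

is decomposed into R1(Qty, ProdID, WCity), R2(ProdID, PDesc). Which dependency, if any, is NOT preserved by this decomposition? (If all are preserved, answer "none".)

Qty, ProdID -> WCity, PDesc

Check Qty, ProdID → WCity, PDesc: no single fragment contains all of {Qty, ProdID, WCity, PDesc}, and the restricted closure of {Qty, ProdID} across the fragments never reaches {WCity, PDesc}.
WCity, PDesc → Qty is preserved.
WCity → Qty, ProdID is preserved.
ProdID, WCity, PDesc → Qty is preserved.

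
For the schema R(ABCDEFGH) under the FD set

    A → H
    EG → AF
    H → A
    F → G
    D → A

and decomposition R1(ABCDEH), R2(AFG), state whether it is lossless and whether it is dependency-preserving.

Lossless test: (A)⁺ = {AH}, which is a superkey of neither fragment — lossy.
Dependency preservation: the restricted closure of {EG} across the fragments never reaches {AF}, so EG → AF cannot be enforced without a join — not preserved.

lossy and not dependency-preserving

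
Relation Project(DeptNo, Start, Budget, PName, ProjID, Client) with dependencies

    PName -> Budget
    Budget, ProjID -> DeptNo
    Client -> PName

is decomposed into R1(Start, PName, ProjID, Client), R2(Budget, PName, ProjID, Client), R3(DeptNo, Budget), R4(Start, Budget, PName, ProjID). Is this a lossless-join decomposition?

Chase test. Columns are DeptNo, Start, Budget, PName, ProjID, Client; row i has aⱼ where attribute j ∈ Ri, else bᵢⱼ.
Initial tableau (one row per fragment):
  row 1: b11 a2 b13 a4 a5 a6
  row 2: b21 b22 a3 a4 a5 a6
  row 3: a1 b32 a3 b34 b35 b36
  row 4: b41 a2 a3 a4 a5 b46
Rows 1 and 2 agree on PName; apply PName→Budget and equate their Budget entries.
Rows 1 and 2 agree on Budget, ProjID; apply Budget, ProjID→DeptNo and equate their DeptNo entries.
Rows 1 and 4 agree on Budget, ProjID; apply Budget, ProjID→DeptNo and equate their DeptNo entries.
No row becomes fully distinguished — the join is lossy.

No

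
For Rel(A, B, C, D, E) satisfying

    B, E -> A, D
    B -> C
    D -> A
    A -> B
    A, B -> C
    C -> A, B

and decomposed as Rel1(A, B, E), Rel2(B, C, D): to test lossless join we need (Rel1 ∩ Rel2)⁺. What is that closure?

A, B, C

Rel1 ∩ Rel2 = {B}.
B → C applies, adding C
C → A, B applies, adding A
Closure: {A, B, C}.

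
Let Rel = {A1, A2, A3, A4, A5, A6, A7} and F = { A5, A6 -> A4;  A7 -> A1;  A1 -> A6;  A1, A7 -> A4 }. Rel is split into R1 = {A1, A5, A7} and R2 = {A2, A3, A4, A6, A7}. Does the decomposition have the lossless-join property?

Common attributes: R1 ∩ R2 = {A7}.
Closure of {A7}: A7 → A1 applies, adding A1; A1 → A6 applies, adding A6; A1, A7 → A4 applies, adding A4. So (A7)⁺ = {A1, A4, A6, A7}.
The closure contains neither all of R1 = {A1, A5, A7} nor all of R2 = {A2, A3, A4, A6, A7}, so the common attributes are not a superkey of either fragment. The join is lossy.

No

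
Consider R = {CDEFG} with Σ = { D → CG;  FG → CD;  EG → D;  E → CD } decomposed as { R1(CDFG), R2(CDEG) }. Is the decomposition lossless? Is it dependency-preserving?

Lossless test: (CDG)⁺ = {CDG}, which is a superkey of neither fragment — lossy.
Dependency preservation: every FD's attributes lie within a single fragment, so each can be enforced locally — preserved.

lossy but dependency-preserving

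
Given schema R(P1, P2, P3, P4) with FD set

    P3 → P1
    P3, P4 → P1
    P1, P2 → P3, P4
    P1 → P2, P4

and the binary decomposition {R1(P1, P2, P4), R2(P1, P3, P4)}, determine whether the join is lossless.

Common attributes: R1 ∩ R2 = {P1, P4}.
Closure of {P1, P4}: P1 → P2, P4 applies, adding P2; P1, P2 → P3, P4 applies, adding P3. So (P1, P4)⁺ = {P1, P2, P3, P4}.
This closure contains every attribute of R1, so R1 ∩ R2 → R1. The join is lossless.

Yes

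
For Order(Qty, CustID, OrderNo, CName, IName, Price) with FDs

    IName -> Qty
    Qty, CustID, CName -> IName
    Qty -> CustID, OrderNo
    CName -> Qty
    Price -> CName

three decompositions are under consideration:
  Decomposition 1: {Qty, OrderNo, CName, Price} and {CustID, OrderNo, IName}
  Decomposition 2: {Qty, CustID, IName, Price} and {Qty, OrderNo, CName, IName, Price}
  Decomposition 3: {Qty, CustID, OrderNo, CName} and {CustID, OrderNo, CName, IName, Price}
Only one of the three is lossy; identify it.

Decomposition 1: common = {OrderNo}, closure = {OrderNo} → lossy.
Decomposition 2: common = {Qty, IName, Price}, closure = {Qty, CustID, OrderNo, CName, IName, Price} → lossless.
Decomposition 3: common = {CustID, OrderNo, CName}, closure = {Qty, CustID, OrderNo, CName, IName} → lossless.

Decomposition 1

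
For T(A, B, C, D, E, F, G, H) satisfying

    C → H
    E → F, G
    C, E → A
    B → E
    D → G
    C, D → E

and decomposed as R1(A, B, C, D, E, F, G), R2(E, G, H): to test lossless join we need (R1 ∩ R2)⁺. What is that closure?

R1 ∩ R2 = {E, G}.
E → F, G applies, adding F
Closure: {E, F, G}.

E, F, G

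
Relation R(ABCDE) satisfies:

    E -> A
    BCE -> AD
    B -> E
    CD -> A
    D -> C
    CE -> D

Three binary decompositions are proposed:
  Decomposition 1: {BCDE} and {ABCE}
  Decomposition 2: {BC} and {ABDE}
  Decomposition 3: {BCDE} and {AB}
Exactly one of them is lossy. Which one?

Decomposition 1: common = {BCE}, closure = {ABCDE} → lossless.
Decomposition 2: common = {B}, closure = {ABE} → lossy.
Decomposition 3: common = {B}, closure = {ABE} → lossless.

Decomposition 2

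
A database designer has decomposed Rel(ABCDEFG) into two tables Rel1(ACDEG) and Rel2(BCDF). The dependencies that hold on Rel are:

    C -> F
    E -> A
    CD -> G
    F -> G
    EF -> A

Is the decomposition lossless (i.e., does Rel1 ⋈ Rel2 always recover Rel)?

Common attributes: Rel1 ∩ Rel2 = {CD}.
Closure of {CD}: C → F applies, adding F; CD → G applies, adding G. So (CD)⁺ = {CDFG}.
The closure contains neither all of Rel1 = {ACDEG} nor all of Rel2 = {BCDF}, so the common attributes are not a superkey of either fragment. The join is lossy.

No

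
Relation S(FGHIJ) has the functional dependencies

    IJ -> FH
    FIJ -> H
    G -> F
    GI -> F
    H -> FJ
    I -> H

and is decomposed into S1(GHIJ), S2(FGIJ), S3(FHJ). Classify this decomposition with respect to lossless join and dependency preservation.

Lossless test (chase): Rows 1 and 2 agree on IJ; apply IJ→FH and equate their FH entries. Row 1 is now all distinguished symbols — the join is lossless.
Dependency preservation: IJ → FH; FIJ → H are not contained in any single fragment, but the restricted closure of each left-hand side across the fragments still reaches the right-hand side; the remaining FDs each lie inside some fragment. All dependencies are preserved.

lossless and dependency-preserving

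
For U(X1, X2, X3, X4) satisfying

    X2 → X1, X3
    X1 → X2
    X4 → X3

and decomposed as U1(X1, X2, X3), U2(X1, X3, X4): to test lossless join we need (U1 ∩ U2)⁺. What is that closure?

U1 ∩ U2 = {X1, X3}.
X1 → X2 applies, adding X2
Closure: {X1, X2, X3}.

X1, X2, X3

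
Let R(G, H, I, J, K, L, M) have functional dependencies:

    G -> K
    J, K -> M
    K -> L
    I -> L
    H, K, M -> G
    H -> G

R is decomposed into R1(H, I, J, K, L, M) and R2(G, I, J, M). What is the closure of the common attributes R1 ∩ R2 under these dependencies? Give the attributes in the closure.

I, J, L, M

R1 ∩ R2 = {I, J, M}.
I → L applies, adding L
Closure: {I, J, L, M}.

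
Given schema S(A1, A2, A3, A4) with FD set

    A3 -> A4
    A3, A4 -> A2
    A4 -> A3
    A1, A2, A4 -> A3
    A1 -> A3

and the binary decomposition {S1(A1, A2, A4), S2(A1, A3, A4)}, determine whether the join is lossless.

Common attributes: S1 ∩ S2 = {A1, A4}.
Closure of {A1, A4}: A4 → A3 applies, adding A3; A3, A4 → A2 applies, adding A2. So (A1, A4)⁺ = {A1, A2, A3, A4}.
This closure contains every attribute of S1, so S1 ∩ S2 → S1. The join is lossless.

Yes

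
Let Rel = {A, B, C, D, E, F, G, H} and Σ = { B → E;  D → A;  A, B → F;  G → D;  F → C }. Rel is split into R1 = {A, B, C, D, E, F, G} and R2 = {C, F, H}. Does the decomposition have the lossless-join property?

Common attributes: R1 ∩ R2 = {C, F}.
No dependency enlarges {C, F}, so (C, F)⁺ = {C, F}.
The closure contains neither all of R1 = {A, B, C, D, E, F, G} nor all of R2 = {C, F, H}, so the common attributes are not a superkey of either fragment. The join is lossy.

No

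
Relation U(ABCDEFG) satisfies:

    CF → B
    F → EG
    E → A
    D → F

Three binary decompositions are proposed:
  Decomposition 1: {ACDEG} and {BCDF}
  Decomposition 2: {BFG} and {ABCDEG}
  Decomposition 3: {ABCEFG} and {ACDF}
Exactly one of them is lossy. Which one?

Decomposition 2

Decomposition 1: common = {CD}, closure = {ABCDEFG} → lossless.
Decomposition 2: common = {BG}, closure = {BG} → lossy.
Decomposition 3: common = {ACF}, closure = {ABCEFG} → lossless.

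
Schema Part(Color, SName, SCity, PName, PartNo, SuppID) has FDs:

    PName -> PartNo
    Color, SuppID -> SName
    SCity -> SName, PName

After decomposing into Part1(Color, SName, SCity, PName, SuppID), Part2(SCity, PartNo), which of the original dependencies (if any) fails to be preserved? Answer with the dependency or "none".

Check PName → PartNo: no single fragment contains all of {PName, PartNo}, and the restricted closure of {PName} across the fragments never reaches {PartNo}.
Color, SuppID → SName is preserved.
SCity → SName, PName is preserved.

PName -> PartNo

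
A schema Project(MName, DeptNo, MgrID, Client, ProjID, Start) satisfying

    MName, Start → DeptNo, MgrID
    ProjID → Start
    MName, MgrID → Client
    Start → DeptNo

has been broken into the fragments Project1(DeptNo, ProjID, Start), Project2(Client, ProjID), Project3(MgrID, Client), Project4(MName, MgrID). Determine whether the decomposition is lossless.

No

Chase test. Columns are MName, DeptNo, MgrID, Client, ProjID, Start; row i has aⱼ where attribute j ∈ Projecti, else bᵢⱼ.
Initial tableau (one row per fragment):
  row 1: b11 a2 b13 b14 a5 a6
  row 2: b21 b22 b23 a4 a5 b26
  row 3: b31 b32 a3 a4 b35 b36
  row 4: a1 b42 a3 b44 b45 b46
Rows 1 and 2 agree on ProjID; apply ProjID→Start and equate their Start entries.
Rows 1 and 2 agree on Start; apply Start→DeptNo and equate their DeptNo entries.
No row becomes fully distinguished — the join is lossy.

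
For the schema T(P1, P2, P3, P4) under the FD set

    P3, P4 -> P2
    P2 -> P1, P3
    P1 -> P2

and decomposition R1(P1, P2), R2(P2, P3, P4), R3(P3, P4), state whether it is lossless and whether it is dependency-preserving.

Lossless test (chase): Rows 2 and 3 agree on P3, P4; apply P3, P4→P2 and equate their P2 entries. Rows 1 and 2 agree on P2; apply P2→P1, P3 and equate their P1, P3 entries. Rows 1 and 3 agree on P2; apply P2→P1, P3 and equate their P1, P3 entries. Row 2 is now all distinguished symbols — the join is lossless.
Dependency preservation: P2 → P1, P3 is not contained in any single fragment, but the restricted closure of its left-hand side across the fragments still reaches the right-hand side; the remaining FDs each lie inside some fragment. All dependencies are preserved.

lossless and dependency-preserving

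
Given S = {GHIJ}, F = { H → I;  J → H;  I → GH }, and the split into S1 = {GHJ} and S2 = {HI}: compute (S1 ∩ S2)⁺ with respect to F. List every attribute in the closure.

S1 ∩ S2 = {H}.
H → I applies, adding I
I → GH applies, adding G
Closure: {GHI}.

GHI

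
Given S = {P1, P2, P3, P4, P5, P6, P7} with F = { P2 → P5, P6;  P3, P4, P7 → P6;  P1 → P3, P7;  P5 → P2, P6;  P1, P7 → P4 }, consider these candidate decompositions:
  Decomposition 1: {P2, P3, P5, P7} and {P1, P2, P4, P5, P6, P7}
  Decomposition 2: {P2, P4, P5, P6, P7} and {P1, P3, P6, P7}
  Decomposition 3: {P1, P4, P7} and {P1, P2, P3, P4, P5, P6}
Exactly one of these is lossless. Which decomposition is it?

Decomposition 1: common = {P2, P5, P7}, closure = {P2, P5, P6, P7} → lossy.
Decomposition 2: common = {P6, P7}, closure = {P6, P7} → lossy.
Decomposition 3: common = {P1, P4}, closure = {P1, P3, P4, P6, P7} → lossless.

Decomposition 3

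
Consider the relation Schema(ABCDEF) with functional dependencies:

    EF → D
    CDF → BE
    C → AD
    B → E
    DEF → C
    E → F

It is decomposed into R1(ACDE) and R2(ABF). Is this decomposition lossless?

Common attributes: R1 ∩ R2 = {A}.
No dependency enlarges {A}, so (A)⁺ = {A}.
The closure contains neither all of R1 = {ACDE} nor all of R2 = {ABF}, so the common attributes are not a superkey of either fragment. The join is lossy.

No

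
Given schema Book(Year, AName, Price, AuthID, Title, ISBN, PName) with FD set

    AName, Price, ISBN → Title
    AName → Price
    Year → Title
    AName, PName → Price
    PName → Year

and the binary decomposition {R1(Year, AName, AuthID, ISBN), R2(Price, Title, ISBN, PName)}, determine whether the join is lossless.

Common attributes: R1 ∩ R2 = {ISBN}.
No dependency enlarges {ISBN}, so (ISBN)⁺ = {ISBN}.
The closure contains neither all of R1 = {Year, AName, AuthID, ISBN} nor all of R2 = {Price, Title, ISBN, PName}, so the common attributes are not a superkey of either fragment. The join is lossy.

No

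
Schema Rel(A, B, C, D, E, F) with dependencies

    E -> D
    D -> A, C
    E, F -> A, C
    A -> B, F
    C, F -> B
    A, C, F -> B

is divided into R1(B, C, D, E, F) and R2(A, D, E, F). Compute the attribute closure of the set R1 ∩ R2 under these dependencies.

R1 ∩ R2 = {D, E, F}.
D → A, C applies, adding A, C
A → B, F applies, adding B
Closure: {A, B, C, D, E, F}.

A, B, C, D, E, F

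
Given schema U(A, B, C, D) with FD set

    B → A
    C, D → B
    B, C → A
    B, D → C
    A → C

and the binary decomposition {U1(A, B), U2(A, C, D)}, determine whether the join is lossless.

No

Common attributes: U1 ∩ U2 = {A}.
Closure of {A}: A → C applies, adding C. So (A)⁺ = {A, C}.
The closure contains neither all of U1 = {A, B} nor all of U2 = {A, C, D}, so the common attributes are not a superkey of either fragment. The join is lossy.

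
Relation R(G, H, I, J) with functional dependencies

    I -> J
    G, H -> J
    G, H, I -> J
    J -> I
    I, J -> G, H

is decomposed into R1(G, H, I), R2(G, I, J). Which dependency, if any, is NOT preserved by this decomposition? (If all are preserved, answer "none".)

none

I → J lies within R2.
G, H → J: restricted closure across fragments reaches J.
G, H, I → J: restricted closure across fragments reaches J.
J → I lies within R2.
I, J → G, H: restricted closure across fragments reaches G, H.
Every dependency is enforceable on the fragments, so the decomposition is dependency-preserving.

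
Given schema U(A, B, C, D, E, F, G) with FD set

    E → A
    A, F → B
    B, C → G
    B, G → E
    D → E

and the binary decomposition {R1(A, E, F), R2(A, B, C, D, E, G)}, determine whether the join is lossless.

Common attributes: R1 ∩ R2 = {A, E}.
No dependency enlarges {A, E}, so (A, E)⁺ = {A, E}.
The closure contains neither all of R1 = {A, E, F} nor all of R2 = {A, B, C, D, E, G}, so the common attributes are not a superkey of either fragment. The join is lossy.

No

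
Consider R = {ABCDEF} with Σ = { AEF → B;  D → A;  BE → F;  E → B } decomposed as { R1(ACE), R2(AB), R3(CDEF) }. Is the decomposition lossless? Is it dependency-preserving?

Lossless test (chase): Rows 1 and 3 agree on E; apply E→B and equate their B entries. Rows 1 and 3 agree on BE; apply BE→F and equate their F entries. No row becomes fully distinguished — the join is lossy.
Dependency preservation: the restricted closure of {AEF} across the fragments never reaches {B}, so AEF → B cannot be enforced without a join — not preserved.

lossy and not dependency-preserving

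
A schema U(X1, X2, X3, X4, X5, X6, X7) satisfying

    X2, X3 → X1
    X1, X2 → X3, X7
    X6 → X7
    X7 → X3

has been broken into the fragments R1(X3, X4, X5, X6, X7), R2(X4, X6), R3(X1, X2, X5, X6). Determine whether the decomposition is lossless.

Chase test. Columns are X1, X2, X3, X4, X5, X6, X7; row i has aⱼ where attribute j ∈ Ri, else bᵢⱼ.
Initial tableau (one row per fragment):
  row 1: b11 b12 a3 a4 a5 a6 a7
  row 2: b21 b22 b23 a4 b25 a6 b27
  row 3: a1 a2 b33 b34 a5 a6 b37
Rows 1 and 2 agree on X6; apply X6→X7 and equate their X7 entries.
Rows 1 and 3 agree on X6; apply X6→X7 and equate their X7 entries.
Rows 1 and 2 agree on X7; apply X7→X3 and equate their X3 entries.
Rows 1 and 3 agree on X7; apply X7→X3 and equate their X3 entries.
No row becomes fully distinguished — the join is lossy.

No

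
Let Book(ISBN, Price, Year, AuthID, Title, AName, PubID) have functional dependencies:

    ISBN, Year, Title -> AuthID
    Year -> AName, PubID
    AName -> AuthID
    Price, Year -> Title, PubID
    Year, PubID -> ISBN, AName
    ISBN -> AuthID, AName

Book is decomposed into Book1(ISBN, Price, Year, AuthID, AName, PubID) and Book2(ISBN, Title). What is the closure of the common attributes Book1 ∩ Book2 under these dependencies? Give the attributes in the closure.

ISBN, AuthID, AName

Book1 ∩ Book2 = {ISBN}.
ISBN → AuthID, AName applies, adding AuthID, AName
Closure: {ISBN, AuthID, AName}.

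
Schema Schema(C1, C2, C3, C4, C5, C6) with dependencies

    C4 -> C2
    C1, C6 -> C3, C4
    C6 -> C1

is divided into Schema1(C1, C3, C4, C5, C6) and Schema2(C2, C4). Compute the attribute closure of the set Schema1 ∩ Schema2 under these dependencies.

C2, C4

Schema1 ∩ Schema2 = {C4}.
C4 → C2 applies, adding C2
Closure: {C2, C4}.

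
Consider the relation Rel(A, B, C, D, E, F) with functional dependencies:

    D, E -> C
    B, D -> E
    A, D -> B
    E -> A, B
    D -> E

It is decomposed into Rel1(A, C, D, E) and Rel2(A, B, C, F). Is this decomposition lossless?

No

Common attributes: Rel1 ∩ Rel2 = {A, C}.
No dependency enlarges {A, C}, so (A, C)⁺ = {A, C}.
The closure contains neither all of Rel1 = {A, C, D, E} nor all of Rel2 = {A, B, C, F}, so the common attributes are not a superkey of either fragment. The join is lossy.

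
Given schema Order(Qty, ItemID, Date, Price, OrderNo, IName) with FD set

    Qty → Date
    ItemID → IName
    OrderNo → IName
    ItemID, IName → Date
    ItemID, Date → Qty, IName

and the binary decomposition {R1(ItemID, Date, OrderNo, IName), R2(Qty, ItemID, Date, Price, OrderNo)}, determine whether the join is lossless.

Yes

Common attributes: R1 ∩ R2 = {ItemID, Date, OrderNo}.
Closure of {ItemID, Date, OrderNo}: ItemID → IName applies, adding IName; ItemID, Date → Qty, IName applies, adding Qty. So (ItemID, Date, OrderNo)⁺ = {Qty, ItemID, Date, OrderNo, IName}.
This closure contains every attribute of R1, so R1 ∩ R2 → R1. The join is lossless.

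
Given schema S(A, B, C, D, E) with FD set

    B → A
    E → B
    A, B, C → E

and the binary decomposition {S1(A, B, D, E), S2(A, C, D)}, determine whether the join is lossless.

No

Common attributes: S1 ∩ S2 = {A, D}.
No dependency enlarges {A, D}, so (A, D)⁺ = {A, D}.
The closure contains neither all of S1 = {A, B, D, E} nor all of S2 = {A, C, D}, so the common attributes are not a superkey of either fragment. The join is lossy.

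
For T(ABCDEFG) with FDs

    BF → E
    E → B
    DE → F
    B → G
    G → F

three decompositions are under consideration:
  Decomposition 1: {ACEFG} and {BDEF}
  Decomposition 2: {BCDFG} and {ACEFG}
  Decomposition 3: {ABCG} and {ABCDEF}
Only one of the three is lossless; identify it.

Decomposition 1: common = {EF}, closure = {BEFG} → lossy.
Decomposition 2: common = {CFG}, closure = {CFG} → lossy.
Decomposition 3: common = {ABC}, closure = {ABCEFG} → lossless.

Decomposition 3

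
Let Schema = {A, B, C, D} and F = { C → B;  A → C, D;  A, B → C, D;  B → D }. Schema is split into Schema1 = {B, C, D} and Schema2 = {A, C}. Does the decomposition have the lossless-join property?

Common attributes: Schema1 ∩ Schema2 = {C}.
Closure of {C}: C → B applies, adding B; B → D applies, adding D. So (C)⁺ = {B, C, D}.
This closure contains every attribute of Schema1, so Schema1 ∩ Schema2 → Schema1. The join is lossless.

Yes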